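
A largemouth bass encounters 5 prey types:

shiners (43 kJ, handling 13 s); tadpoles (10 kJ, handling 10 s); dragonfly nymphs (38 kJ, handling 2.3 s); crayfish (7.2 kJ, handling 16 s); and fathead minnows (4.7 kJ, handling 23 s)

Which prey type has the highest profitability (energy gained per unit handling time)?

dragonfly nymphs

Profitability E/h (kJ/s): shiners = 43/13 = 3.31, tadpoles = 10/10 = 1, dragonfly nymphs = 38/2.3 = 16.5, crayfish = 7.2/16 = 0.45, fathead minnows = 4.7/23 = 0.204.
Ranked: dragonfly nymphs > shiners > tadpoles > crayfish > fathead minnows.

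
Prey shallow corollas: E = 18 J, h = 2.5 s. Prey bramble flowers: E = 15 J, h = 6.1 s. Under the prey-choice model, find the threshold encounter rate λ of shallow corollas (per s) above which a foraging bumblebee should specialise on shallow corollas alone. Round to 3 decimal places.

The zero-one rule: include bramble flowers iff E₂/h₂ > λE₁/(1+λh₁). Equality gives the switch point.
λE₁h₂ = E₂ + λE₂h₁ ⇒ λ = E₂/(E₁h₂ − E₂h₁) = 15/(109.8 − 37.5) = 0.2075 per s.

0.207 per s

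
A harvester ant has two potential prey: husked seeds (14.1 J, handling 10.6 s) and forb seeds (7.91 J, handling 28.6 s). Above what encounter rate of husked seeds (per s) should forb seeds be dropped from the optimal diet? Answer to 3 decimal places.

At the threshold, the rate on husked seeds alone equals the profitability of forb seeds: λ·14.1/(1 + λ·10.6) = 7.91/28.6 = 0.2766.
Rearranging, λ(14.1 − 0.2766×10.6) = 0.2766, so λ = 0.2766/11.17 = 0.02476 per s.

0.025 per s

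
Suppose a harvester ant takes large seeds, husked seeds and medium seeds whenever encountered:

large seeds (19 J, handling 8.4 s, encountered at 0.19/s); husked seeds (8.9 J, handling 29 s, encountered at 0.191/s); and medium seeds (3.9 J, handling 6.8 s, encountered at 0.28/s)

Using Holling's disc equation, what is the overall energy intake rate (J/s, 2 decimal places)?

0.64 J/s

R = Σλ_iE_i / (1 + Σλ_ih_i)
Numerator: 0.19×19 + 0.191×8.9 + 0.28×3.9 = 6.402
Denominator: 1 + 0.19×8.4 + 0.191×29 + 0.28×6.8 = 10.04
R = 6.402/10.04 = 0.6377 J/s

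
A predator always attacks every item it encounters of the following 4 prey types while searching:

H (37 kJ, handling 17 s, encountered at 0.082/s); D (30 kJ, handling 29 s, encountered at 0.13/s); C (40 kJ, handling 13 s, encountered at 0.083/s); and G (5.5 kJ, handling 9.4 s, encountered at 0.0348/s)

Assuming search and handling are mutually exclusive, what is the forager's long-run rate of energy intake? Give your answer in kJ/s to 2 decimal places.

Energy encountered per unit search time: 0.082×37 + 0.13×30 + 0.083×40 + 0.0348×5.5 = 10.45 kJ/s.
Handling time per unit search time: 0.082×17 + 0.13×29 + 0.083×13 + 0.0348×9.4 = 6.57.
Rate = 10.45/(1 + 6.57) = 1.38 kJ/s.

1.38 kJ/s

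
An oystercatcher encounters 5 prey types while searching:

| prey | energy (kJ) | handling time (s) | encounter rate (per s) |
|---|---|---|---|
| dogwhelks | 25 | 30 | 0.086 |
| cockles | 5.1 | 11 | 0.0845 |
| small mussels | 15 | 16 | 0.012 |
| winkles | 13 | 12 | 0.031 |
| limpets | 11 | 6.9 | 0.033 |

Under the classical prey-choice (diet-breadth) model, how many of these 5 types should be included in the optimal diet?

E/h in descending order: limpets 1.59, winkles 1.08, small mussels 0.938, dogwhelks 0.833, cockles 0.464 kJ/s. The optimal diet is the largest prefix of this list for which every included type satisfies E_i/h_i > R on the types above it.
Rate on top 1: 0.2957. winkles: 1.08 > 0.2957 → include.
Rate on top 2: 0.4788. small mussels: 0.938 > 0.4788 → include.
Rate on top 3: 0.528. dogwhelks: 0.833 > 0.528 → include.
Rate on top 4: 0.7082. cockles: 0.464 < 0.7082 → exclude; stop.
Optimal diet: limpets, winkles, small mussels, dogwhelks — 4 of 5 types.

4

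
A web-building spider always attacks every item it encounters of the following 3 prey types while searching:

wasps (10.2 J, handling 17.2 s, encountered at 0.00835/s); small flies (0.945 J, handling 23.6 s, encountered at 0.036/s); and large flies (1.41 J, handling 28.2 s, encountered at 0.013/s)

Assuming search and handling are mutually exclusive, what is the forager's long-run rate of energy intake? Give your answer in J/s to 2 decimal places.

0.06 J/s

Energy encountered per unit search time: 0.00835×10.2 + 0.036×0.945 + 0.013×1.41 = 0.1375 J/s.
Handling time per unit search time: 0.00835×17.2 + 0.036×23.6 + 0.013×28.2 = 1.36.
Rate = 0.1375/(1 + 1.36) = 0.05828 J/s.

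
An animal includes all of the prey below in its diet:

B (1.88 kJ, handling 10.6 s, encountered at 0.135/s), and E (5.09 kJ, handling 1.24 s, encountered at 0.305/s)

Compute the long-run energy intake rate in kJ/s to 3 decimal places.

R = Σλ_iE_i / (1 + Σλ_ih_i)
Numerator: 0.135×1.88 + 0.305×5.09 = 1.806
Denominator: 1 + 0.135×10.6 + 0.305×1.24 = 2.809
R = 1.806/2.809 = 0.643 kJ/s

0.643 kJ/s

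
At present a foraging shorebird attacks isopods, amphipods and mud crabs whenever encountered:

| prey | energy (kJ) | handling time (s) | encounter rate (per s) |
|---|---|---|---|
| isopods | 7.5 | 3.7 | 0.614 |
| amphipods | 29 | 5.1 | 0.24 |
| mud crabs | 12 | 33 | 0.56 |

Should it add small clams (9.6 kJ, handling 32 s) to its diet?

On isopods, amphipods and mud crabs alone, R = ΣλE/(1+Σλh) = 18.29/22.98 = 0.7958 kJ/s.
Profitability of small clams: 9.6/32 = 0.3 kJ/s.
Since 0.3 < R, time spent handling small clams is better spent searching.

No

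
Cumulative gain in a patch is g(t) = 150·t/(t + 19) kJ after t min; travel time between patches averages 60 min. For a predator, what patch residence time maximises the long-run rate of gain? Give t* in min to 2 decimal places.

By the marginal value theorem, leave when the instantaneous gain rate g'(t) equals the habitat-wide average g(t)/(T + t).
g'(t) = 150·19/(t + 19)². Setting 150·19/(t+19)² = 150t/[(t+19)(60+t)] gives 19(60+t) = t(t+19), so t² = 19×60 = 1140.
t* = √1140 = 33.76 min.

33.76 min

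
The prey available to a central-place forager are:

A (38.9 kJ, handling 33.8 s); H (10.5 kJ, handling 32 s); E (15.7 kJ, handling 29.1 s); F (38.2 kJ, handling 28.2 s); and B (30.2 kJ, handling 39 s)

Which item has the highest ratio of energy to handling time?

F

Profitability E/h (kJ/s): A = 38.9/33.8 = 1.15, H = 10.5/32 = 0.328, E = 15.7/29.1 = 0.54, F = 38.2/28.2 = 1.35, B = 30.2/39 = 0.774.
Ranked: F > A > B > E > H.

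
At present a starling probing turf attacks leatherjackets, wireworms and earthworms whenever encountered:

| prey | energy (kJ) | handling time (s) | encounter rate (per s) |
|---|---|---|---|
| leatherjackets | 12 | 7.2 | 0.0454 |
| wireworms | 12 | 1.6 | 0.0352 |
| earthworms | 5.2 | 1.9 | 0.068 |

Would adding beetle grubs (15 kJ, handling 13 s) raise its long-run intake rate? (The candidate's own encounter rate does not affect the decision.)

Yes

Current rate: (0.0454×12 + 0.0352×12 + 0.068×5.2)/(1 + 0.0454×7.2 + 0.0352×1.6 + 0.068×1.9) = 0.8733 kJ/s.
beetle grubs: E/h = 15/13 = 1.154 kJ/s.
Since 1.154 > R, including beetle grubs increases the long-run rate.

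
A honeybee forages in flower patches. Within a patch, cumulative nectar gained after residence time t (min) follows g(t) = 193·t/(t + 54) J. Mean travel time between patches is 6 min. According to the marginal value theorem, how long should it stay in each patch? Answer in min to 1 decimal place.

By the marginal value theorem, leave when the instantaneous gain rate g'(t) equals the habitat-wide average g(t)/(T + t).
g'(t) = 193·54/(t + 54)². Setting 193·54/(t+54)² = 193t/[(t+54)(6+t)] gives 54(6+t) = t(t+54), so t² = 54×6 = 324.
t* = √324 = 18 min.

18.0 min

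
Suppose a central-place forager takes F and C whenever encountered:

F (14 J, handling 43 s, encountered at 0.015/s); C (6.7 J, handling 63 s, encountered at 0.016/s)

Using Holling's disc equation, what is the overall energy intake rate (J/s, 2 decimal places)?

0.12 J/s

Energy encountered per unit search time: 0.015×14 + 0.016×6.7 = 0.3172 J/s.
Handling time per unit search time: 0.015×43 + 0.016×63 = 1.653.
Rate = 0.3172/(1 + 1.653) = 0.1196 J/s.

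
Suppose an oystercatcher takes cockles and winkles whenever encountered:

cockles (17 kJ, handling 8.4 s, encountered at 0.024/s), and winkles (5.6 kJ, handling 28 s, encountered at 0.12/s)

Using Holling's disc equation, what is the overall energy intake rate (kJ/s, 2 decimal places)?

R = Σλ_iE_i / (1 + Σλ_ih_i)
Numerator: 0.024×17 + 0.12×5.6 = 1.08
Denominator: 1 + 0.024×8.4 + 0.12×28 = 4.562
R = 1.08/4.562 = 0.2368 kJ/s

0.24 kJ/s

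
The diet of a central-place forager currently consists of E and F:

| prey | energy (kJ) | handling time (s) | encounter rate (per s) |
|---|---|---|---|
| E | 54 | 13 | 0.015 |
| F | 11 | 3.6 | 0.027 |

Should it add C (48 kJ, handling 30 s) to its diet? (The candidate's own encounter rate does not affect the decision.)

Yes

Current rate: (0.015×54 + 0.027×11)/(1 + 0.015×13 + 0.027×3.6) = 0.8567 kJ/s.
Profitability of C: 48/30 = 1.6 kJ/s.
Since 1.6 > R, including C increases the long-run rate.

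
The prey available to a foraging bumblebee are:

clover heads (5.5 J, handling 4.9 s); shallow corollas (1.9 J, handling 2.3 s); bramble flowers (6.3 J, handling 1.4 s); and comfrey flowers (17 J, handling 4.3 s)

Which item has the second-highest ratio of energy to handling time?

Profitability E/h (J/s): clover heads = 5.5/4.9 = 1.12, shallow corollas = 1.9/2.3 = 0.826, bramble flowers = 6.3/1.4 = 4.5, comfrey flowers = 17/4.3 = 3.95.
Ranked: bramble flowers > comfrey flowers > clover heads > shallow corollas.

comfrey flowers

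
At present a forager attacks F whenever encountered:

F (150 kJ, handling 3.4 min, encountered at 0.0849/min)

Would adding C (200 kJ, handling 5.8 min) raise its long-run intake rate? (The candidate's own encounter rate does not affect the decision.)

On F alone, R = ΣλE/(1+Σλh) = 12.74/1.289 = 9.882 kJ/min.
Profitability of C: 200/5.8 = 34.48 kJ/min.
34.48 > 9.882, so adding C raises the average — include it.

Yes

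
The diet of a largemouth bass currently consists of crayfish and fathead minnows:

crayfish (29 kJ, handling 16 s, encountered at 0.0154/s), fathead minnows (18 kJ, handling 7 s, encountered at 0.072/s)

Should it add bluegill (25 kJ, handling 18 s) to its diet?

Yes

On crayfish and fathead minnows alone, R = ΣλE/(1+Σλh) = 1.743/1.75 = 0.9955 kJ/s.
bluegill: E/h = 25/18 = 1.389 kJ/s.
1.389 > 0.9955, so adding bluegill raises the average — include it.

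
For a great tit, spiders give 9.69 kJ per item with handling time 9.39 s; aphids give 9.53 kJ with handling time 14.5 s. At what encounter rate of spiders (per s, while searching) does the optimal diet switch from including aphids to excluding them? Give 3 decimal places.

0.187 per s

The zero-one rule: include aphids iff E₂/h₂ > λE₁/(1+λh₁). Equality gives the switch point.
λE₁h₂ = E₂ + λE₂h₁ ⇒ λ = E₂/(E₁h₂ − E₂h₁) = 9.53/(140.5 − 89.49) = 0.1868 per s.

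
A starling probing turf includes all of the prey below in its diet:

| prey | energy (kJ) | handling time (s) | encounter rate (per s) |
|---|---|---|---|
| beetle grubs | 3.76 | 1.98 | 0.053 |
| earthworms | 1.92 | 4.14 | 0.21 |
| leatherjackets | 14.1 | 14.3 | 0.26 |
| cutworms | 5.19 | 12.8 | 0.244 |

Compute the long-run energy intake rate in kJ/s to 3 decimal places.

0.628 kJ/s

Energy encountered per unit search time: 0.053×3.76 + 0.21×1.92 + 0.26×14.1 + 0.244×5.19 = 5.535 kJ/s.
Handling time per unit search time: 0.053×1.98 + 0.21×4.14 + 0.26×14.3 + 0.244×12.8 = 7.816.
Rate = 5.535/(1 + 7.816) = 0.6279 kJ/s.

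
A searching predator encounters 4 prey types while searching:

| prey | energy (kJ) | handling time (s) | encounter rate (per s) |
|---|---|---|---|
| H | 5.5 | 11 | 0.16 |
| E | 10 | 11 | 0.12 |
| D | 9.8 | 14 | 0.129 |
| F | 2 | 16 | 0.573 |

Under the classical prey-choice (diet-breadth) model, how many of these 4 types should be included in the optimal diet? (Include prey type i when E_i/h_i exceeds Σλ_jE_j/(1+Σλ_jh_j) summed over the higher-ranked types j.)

2

Profitabilities (E/h, kJ/s): E 0.909, D 0.7, H 0.5, F 0.125. Add prey in this order while the next type's profitability exceeds the intake rate on those already taken.
Rate on top 1: 0.5172. D: 0.7 > 0.5172 → include.
Rate on top 2: 0.5972. H: 0.5 < 0.5972 → exclude; stop.
Optimal diet: E, D — 2 of 4 types.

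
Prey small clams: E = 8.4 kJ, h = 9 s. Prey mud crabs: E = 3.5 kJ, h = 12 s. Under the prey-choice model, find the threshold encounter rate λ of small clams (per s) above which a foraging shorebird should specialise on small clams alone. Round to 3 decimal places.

The zero-one rule: include mud crabs iff E₂/h₂ > λE₁/(1+λh₁). Equality gives the switch point.
λE₁h₂ = E₂ + λE₂h₁ ⇒ λ = E₂/(E₁h₂ − E₂h₁) = 3.5/(100.8 − 31.5) = 0.05051 per s.

0.051 per s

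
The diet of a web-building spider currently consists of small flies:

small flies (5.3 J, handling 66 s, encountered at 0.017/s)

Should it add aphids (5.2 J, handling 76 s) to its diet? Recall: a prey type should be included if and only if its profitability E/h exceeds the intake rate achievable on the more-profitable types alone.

Yes

On small flies alone, R = ΣλE/(1+Σλh) = 0.0901/2.122 = 0.04246 J/s.
Profitability of aphids: 5.2/76 = 0.06842 J/s.
0.06842 > 0.04246, so adding aphids raises the average — include it.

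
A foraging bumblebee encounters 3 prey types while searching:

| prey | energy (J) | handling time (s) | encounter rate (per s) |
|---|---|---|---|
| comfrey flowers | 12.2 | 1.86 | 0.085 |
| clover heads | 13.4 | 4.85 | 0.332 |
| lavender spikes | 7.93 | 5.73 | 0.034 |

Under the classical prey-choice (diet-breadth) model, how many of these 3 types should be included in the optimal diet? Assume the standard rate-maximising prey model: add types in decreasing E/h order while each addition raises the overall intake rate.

E/h in descending order: comfrey flowers 6.56, clover heads 2.76, lavender spikes 1.38 J/s. The optimal diet is the largest prefix of this list for which every included type satisfies E_i/h_i > R on the types above it.
Rate on top 1: 0.8954. clover heads: 2.76 > 0.8954 → include.
Rate on top 2: 1.982. lavender spikes: 1.38 < 1.982 → exclude; stop.
Optimal diet: comfrey flowers, clover heads — 2 of 3 types.

2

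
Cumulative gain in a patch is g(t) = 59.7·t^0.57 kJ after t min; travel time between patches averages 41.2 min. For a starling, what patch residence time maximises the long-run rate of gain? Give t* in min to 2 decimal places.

54.61 min

Optimal t* satisfies g'(t*) = g(t*)/(T + t*).
g'(t) = 0.57·59.7·t^-0.43. Setting 0.57·59.7·t^-0.43 = 59.7·t^0.57/(41.2+t) gives 0.57(41.2+t) = t, so 0.43·t = 0.57×41.2.
t* = 0.57×41.2/0.43 = 54.61 min.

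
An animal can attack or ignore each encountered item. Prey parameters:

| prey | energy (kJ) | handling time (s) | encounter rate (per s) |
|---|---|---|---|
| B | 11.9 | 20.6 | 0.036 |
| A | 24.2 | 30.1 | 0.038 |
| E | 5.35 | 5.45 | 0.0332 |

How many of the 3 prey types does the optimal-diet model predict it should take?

E/h in descending order: E 0.982, A 0.804, B 0.578 kJ/s. The optimal diet is the largest prefix of this list for which every included type satisfies E_i/h_i > R on the types above it.
Rate on top 1: 0.1504. A: 0.804 > 0.1504 → include.
Rate on top 2: 0.472. B: 0.578 > 0.472 → include.
Optimal diet: E, A, B — 3 of 3 types.

3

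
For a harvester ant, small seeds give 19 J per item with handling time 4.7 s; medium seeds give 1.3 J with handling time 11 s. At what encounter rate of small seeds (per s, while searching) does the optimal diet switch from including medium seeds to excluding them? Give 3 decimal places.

0.006 per s

At the threshold, the rate on small seeds alone equals the profitability of medium seeds: λ·19/(1 + λ·4.7) = 1.3/11 = 0.1182.
Rearranging, λ(19 − 0.1182×4.7) = 0.1182, so λ = 0.1182/18.44 = 0.006407 per s.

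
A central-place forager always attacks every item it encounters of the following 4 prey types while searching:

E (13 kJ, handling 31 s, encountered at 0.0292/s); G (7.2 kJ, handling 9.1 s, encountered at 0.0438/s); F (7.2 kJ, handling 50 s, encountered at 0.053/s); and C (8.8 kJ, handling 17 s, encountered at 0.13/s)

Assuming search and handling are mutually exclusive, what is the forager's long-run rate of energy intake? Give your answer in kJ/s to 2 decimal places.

Energy encountered per unit search time: 0.0292×13 + 0.0438×7.2 + 0.053×7.2 + 0.13×8.8 = 2.221 kJ/s.
Handling time per unit search time: 0.0292×31 + 0.0438×9.1 + 0.053×50 + 0.13×17 = 6.164.
Rate = 2.221/(1 + 6.164) = 0.31 kJ/s.

0.31 kJ/s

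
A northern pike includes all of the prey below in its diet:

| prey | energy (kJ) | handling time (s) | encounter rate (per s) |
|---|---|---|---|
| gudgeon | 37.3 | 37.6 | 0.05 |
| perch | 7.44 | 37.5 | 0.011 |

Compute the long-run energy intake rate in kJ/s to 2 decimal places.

0.59 kJ/s

R = Σλ_iE_i / (1 + Σλ_ih_i)
Numerator: 0.05×37.3 + 0.011×7.44 = 1.947
Denominator: 1 + 0.05×37.6 + 0.011×37.5 = 3.292
R = 1.947/3.292 = 0.5913 kJ/s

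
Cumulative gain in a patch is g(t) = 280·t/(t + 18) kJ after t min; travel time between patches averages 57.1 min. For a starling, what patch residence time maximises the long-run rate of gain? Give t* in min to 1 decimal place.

32.1 min

By the marginal value theorem, leave when the instantaneous gain rate g'(t) equals the habitat-wide average g(t)/(T + t).
g'(t) = 280·18/(t + 18)². Setting 280·18/(t+18)² = 280t/[(t+18)(57.1+t)] gives 18(57.1+t) = t(t+18), so t² = 18×57.1 = 1028.
t* = √1028 = 32.06 min.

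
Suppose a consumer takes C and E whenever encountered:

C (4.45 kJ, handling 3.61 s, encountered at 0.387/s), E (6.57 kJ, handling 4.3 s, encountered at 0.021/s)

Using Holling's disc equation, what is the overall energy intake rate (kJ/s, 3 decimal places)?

0.748 kJ/s

R = Σλ_iE_i / (1 + Σλ_ih_i)
Numerator: 0.387×4.45 + 0.021×6.57 = 1.86
Denominator: 1 + 0.387×3.61 + 0.021×4.3 = 2.487
R = 1.86/2.487 = 0.7478 kJ/s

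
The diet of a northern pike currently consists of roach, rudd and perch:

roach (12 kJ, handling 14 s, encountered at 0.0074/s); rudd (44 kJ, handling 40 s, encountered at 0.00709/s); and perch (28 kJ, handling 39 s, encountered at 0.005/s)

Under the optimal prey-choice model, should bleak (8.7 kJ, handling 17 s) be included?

Current rate: (0.0074×12 + 0.00709×44 + 0.005×28)/(1 + 0.0074×14 + 0.00709×40 + 0.005×39) = 0.3418 kJ/s.
bleak: E/h = 8.7/17 = 0.5118 kJ/s.
0.5118 > 0.3418, so adding bleak raises the average — include it.

Yes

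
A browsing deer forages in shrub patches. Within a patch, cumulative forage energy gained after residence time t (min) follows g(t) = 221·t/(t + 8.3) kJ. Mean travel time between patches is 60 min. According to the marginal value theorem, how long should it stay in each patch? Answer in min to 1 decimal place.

Maximise g(t)/(T+t): set derivative to zero → g'(t)(T+t) = g(t).
g'(t) = 221·8.3/(t + 8.3)². Setting 221·8.3/(t+8.3)² = 221t/[(t+8.3)(60+t)] gives 8.3(60+t) = t(t+8.3), so t² = 8.3×60 = 498.
t* = √498 = 22.32 min.

22.3 min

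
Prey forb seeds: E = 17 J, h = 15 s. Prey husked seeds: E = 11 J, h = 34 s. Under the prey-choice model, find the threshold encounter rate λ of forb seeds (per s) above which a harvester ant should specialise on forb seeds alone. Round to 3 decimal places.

Drop husked seeds once their profitability E₂/h₂ falls below the rate achievable on forb seeds alone: E₂/h₂ = λE₁/(1 + λh₁).
Solve for λ: λE₁h₂ = E₂(1 + λh₁) → λ(E₁h₂ − E₂h₁) = E₂ → λ = E₂/(E₁h₂ − E₂h₁).
λ = 11/(17×34 − 11×15) = 11/413 = 0.02663 per s.

0.027 per s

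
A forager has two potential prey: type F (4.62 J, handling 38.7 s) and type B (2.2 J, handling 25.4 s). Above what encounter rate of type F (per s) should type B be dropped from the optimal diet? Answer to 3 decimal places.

At the threshold, the rate on type F alone equals the profitability of type B: λ·4.62/(1 + λ·38.7) = 2.2/25.4 = 0.08661.
Rearranging, λ(4.62 − 0.08661×38.7) = 0.08661, so λ = 0.08661/1.268 = 0.06831 per s.

0.068 per s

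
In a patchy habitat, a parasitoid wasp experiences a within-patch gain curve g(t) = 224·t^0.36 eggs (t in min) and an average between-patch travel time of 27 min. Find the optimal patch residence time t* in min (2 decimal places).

Maximise g(t)/(T+t): set derivative to zero → g'(t)(T+t) = g(t).
g'(t) = 0.36·224·t^-0.64. Setting 0.36·224·t^-0.64 = 224·t^0.36/(27+t) gives 0.36(27+t) = t, so 0.64·t = 0.36×27.
t* = 0.36×27/0.64 = 15.19 min.

15.19 min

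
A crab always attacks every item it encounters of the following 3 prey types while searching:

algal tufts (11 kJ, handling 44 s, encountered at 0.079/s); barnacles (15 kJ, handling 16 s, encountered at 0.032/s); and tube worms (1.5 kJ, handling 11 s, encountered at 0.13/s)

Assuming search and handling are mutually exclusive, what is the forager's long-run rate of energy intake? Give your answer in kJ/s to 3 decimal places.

R = (0.079×11 + 0.032×15 + 0.13×1.5) / (1 + 0.079×44 + 0.032×16 + 0.13×11) = 1.544/6.418 = 0.2406 kJ/s.

0.241 kJ/s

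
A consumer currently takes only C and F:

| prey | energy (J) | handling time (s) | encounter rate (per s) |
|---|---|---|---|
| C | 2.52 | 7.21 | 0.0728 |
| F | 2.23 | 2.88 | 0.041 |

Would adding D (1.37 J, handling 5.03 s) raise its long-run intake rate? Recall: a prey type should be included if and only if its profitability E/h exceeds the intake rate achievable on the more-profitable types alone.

On C and F alone, R = ΣλE/(1+Σλh) = 0.2749/1.643 = 0.1673 J/s.
D: E/h = 1.37/5.03 = 0.2724 J/s.
Since 0.2724 > R, including D increases the long-run rate.

Yes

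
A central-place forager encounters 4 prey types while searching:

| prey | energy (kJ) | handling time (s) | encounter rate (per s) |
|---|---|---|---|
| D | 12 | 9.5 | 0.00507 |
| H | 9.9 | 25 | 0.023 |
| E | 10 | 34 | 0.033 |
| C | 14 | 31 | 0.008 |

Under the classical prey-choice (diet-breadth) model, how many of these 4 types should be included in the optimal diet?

Rank by E/h (kJ/s): D 1.26, C 0.452, H 0.396, E 0.294. Include each in turn until the next type's E/h falls below the running intake rate.
Rate on top 1: 0.05804. C: 0.452 > 0.05804 → include.
Rate on top 2: 0.1333. H: 0.396 > 0.1333 → include.
Rate on top 3: 0.2141. E: 0.294 > 0.2141 → include.
Optimal diet: D, C, H, E — 4 of 4 types.

4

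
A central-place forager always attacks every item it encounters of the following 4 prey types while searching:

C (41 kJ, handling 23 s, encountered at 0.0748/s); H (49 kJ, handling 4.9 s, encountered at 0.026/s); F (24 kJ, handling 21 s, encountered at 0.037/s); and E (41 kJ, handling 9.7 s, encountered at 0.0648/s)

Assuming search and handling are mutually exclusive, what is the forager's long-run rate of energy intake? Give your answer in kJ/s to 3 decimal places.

R = Σλ_iE_i / (1 + Σλ_ih_i)
Numerator: 0.0748×41 + 0.026×49 + 0.037×24 + 0.0648×41 = 7.886
Denominator: 1 + 0.0748×23 + 0.026×4.9 + 0.037×21 + 0.0648×9.7 = 4.253
R = 7.886/4.253 = 1.854 kJ/s

1.854 kJ/s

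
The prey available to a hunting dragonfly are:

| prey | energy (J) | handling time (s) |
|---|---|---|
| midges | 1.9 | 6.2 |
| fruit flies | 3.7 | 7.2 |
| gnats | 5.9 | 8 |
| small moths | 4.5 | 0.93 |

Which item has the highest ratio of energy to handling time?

In descending order of E/h:
small moths: 4.5/0.93 = 4.84 J/s
gnats: 5.9/8 = 0.738 J/s
fruit flies: 3.7/7.2 = 0.514 J/s
midges: 1.9/6.2 = 0.306 J/s

small moths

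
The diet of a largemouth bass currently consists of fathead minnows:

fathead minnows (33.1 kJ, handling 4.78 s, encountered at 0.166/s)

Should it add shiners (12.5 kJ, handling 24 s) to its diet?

Intake rate on the current diet: R = (0.166×33.1) / (1 + 0.166×4.78) = 5.495/1.793 = 3.064 kJ/s.
Profitability of shiners: 12.5/24 = 0.5208 kJ/s.
0.5208 < 3.064, so adding shiners would lower the average — exclude it.

No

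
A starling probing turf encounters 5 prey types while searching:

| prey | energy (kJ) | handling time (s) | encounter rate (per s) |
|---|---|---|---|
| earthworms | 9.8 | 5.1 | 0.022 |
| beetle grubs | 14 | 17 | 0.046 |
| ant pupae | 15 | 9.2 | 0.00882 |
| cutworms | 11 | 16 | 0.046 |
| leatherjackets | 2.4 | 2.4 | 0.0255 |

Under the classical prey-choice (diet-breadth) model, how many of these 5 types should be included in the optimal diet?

E/h in descending order: earthworms 1.92, ant pupae 1.63, leatherjackets 1, beetle grubs 0.824, cutworms 0.688 kJ/s. The optimal diet is the largest prefix of this list for which every included type satisfies E_i/h_i > R on the types above it.
Rate on top 1: 0.1939. ant pupae: 1.63 > 0.1939 → include.
Rate on top 2: 0.2915. leatherjackets: 1 > 0.2915 → include.
Rate on top 3: 0.3261. beetle grubs: 0.824 > 0.3261 → include.
Rate on top 4: 0.5171. cutworms: 0.688 > 0.5171 → include.
Optimal diet: earthworms, ant pupae, leatherjackets, beetle grubs, cutworms — 5 of 5 types.

5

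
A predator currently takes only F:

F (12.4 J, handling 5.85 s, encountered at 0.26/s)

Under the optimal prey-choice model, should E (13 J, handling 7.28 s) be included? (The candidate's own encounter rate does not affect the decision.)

Yes

Intake rate on the current diet: R = (0.26×12.4) / (1 + 0.26×5.85) = 3.224/2.521 = 1.279 J/s.
E: E/h = 13/7.28 = 1.786 J/s.
Since 1.786 > R, including E increases the long-run rate.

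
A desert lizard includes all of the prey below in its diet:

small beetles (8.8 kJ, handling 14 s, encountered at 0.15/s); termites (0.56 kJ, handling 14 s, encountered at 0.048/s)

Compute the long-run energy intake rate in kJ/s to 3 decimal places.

Energy encountered per unit search time: 0.15×8.8 + 0.048×0.56 = 1.347 kJ/s.
Handling time per unit search time: 0.15×14 + 0.048×14 = 2.772.
Rate = 1.347/(1 + 2.772) = 0.3571 kJ/s.

0.357 kJ/s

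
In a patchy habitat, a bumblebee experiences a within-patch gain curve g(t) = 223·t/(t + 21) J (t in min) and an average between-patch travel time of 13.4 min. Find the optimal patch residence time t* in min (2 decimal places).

Optimal t* satisfies g'(t*) = g(t*)/(T + t*).
g'(t) = 223·21/(t + 21)². Setting 223·21/(t+21)² = 223t/[(t+21)(13.4+t)] gives 21(13.4+t) = t(t+21), so t² = 21×13.4 = 281.4.
t* = √281.4 = 16.77 min.

16.77 min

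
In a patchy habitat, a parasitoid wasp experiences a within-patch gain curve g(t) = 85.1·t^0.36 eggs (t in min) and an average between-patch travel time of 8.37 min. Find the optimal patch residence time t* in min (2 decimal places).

4.71 min

By the marginal value theorem, leave when the instantaneous gain rate g'(t) equals the habitat-wide average g(t)/(T + t).
g'(t) = 0.36·85.1·t^-0.64. Setting 0.36·85.1·t^-0.64 = 85.1·t^0.36/(8.37+t) gives 0.36(8.37+t) = t, so 0.64·t = 0.36×8.37.
t* = 0.36×8.37/0.64 = 4.708 min.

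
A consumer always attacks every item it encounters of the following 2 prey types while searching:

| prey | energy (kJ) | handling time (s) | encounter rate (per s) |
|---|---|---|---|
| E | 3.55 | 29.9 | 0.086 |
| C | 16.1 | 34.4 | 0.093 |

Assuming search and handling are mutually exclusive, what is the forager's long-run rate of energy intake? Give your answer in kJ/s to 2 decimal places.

R = (0.086×3.55 + 0.093×16.1) / (1 + 0.086×29.9 + 0.093×34.4) = 1.803/6.771 = 0.2662 kJ/s.

0.27 kJ/s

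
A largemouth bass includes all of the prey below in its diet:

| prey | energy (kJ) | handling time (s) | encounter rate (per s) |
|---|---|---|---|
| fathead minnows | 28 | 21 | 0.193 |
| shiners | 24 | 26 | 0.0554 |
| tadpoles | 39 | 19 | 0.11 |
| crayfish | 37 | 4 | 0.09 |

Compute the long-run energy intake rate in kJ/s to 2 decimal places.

R = Σλ_iE_i / (1 + Σλ_ih_i)
Numerator: 0.193×28 + 0.0554×24 + 0.11×39 + 0.09×37 = 14.35
Denominator: 1 + 0.193×21 + 0.0554×26 + 0.11×19 + 0.09×4 = 8.943
R = 14.35/8.943 = 1.605 kJ/s

1.60 kJ/s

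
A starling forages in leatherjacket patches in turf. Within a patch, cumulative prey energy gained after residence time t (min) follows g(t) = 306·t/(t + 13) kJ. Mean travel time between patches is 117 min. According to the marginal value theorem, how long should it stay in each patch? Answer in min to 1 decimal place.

Optimal t* satisfies g'(t*) = g(t*)/(T + t*).
g'(t) = 306·13/(t + 13)². Setting 306·13/(t+13)² = 306t/[(t+13)(117+t)] gives 13(117+t) = t(t+13), so t² = 13×117 = 1521.
t* = √1521 = 39 min.

39.0 min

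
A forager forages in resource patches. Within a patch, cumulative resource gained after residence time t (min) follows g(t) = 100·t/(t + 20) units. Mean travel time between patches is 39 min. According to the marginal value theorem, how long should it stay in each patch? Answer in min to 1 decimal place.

Maximise g(t)/(T+t): set derivative to zero → g'(t)(T+t) = g(t).
g'(t) = 100·20/(t + 20)². Setting 100·20/(t+20)² = 100t/[(t+20)(39+t)] gives 20(39+t) = t(t+20), so t² = 20×39 = 780.
t* = √780 = 27.93 min.

27.9 min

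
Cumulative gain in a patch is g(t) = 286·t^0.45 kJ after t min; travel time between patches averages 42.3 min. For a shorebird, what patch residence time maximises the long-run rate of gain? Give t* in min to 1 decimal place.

By the marginal value theorem, leave when the instantaneous gain rate g'(t) equals the habitat-wide average g(t)/(T + t).
g'(t) = 0.45·286·t^-0.55. Setting 0.45·286·t^-0.55 = 286·t^0.45/(42.3+t) gives 0.45(42.3+t) = t, so 0.55·t = 0.45×42.3.
t* = 0.45×42.3/0.55 = 34.61 min.

34.6 min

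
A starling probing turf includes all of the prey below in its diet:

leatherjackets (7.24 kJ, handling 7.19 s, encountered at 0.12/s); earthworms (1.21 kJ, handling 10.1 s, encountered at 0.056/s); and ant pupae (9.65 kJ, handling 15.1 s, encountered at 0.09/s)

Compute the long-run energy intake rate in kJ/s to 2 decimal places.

0.48 kJ/s

R = (0.12×7.24 + 0.056×1.21 + 0.09×9.65) / (1 + 0.12×7.19 + 0.056×10.1 + 0.09×15.1) = 1.805/3.787 = 0.4766 kJ/s.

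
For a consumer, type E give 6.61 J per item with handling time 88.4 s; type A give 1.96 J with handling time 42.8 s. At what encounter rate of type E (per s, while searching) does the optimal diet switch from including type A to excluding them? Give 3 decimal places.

0.018 per s

At the threshold, the rate on type E alone equals the profitability of type A: λ·6.61/(1 + λ·88.4) = 1.96/42.8 = 0.04579.
Rearranging, λ(6.61 − 0.04579×88.4) = 0.04579, so λ = 0.04579/2.562 = 0.01788 per s.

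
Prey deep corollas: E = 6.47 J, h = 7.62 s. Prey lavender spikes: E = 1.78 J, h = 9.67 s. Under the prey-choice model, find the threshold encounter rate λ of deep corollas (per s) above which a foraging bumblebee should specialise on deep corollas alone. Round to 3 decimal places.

Drop lavender spikes once their profitability E₂/h₂ falls below the rate achievable on deep corollas alone: E₂/h₂ = λE₁/(1 + λh₁).
Solve for λ: λE₁h₂ = E₂(1 + λh₁) → λ(E₁h₂ − E₂h₁) = E₂ → λ = E₂/(E₁h₂ − E₂h₁).
λ = 1.78/(6.47×9.67 − 1.78×7.62) = 1.78/49 = 0.03633 per s.

0.036 per s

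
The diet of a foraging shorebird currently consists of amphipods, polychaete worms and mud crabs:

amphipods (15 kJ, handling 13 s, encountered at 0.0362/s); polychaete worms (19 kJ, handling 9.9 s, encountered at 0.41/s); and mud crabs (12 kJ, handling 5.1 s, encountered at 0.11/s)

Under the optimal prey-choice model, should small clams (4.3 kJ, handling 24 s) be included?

No

On amphipods, polychaete worms and mud crabs alone, R = ΣλE/(1+Σλh) = 9.653/6.091 = 1.585 kJ/s.
small clams: E/h = 4.3/24 = 0.1792 kJ/s.
0.1792 < 1.585, so adding small clams would lower the average — exclude it.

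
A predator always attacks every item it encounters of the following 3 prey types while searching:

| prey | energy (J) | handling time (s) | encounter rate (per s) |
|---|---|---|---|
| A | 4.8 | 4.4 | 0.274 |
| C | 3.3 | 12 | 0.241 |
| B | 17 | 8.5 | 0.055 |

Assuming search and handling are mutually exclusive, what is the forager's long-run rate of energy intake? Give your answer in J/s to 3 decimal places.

0.547 J/s

R = Σλ_iE_i / (1 + Σλ_ih_i)
Numerator: 0.274×4.8 + 0.241×3.3 + 0.055×17 = 3.046
Denominator: 1 + 0.274×4.4 + 0.241×12 + 0.055×8.5 = 5.565
R = 3.046/5.565 = 0.5472 J/s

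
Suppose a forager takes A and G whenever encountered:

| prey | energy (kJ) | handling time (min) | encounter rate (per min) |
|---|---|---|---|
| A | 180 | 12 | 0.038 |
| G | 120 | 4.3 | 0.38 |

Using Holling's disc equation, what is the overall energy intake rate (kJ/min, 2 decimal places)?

R = (0.038×180 + 0.38×120) / (1 + 0.038×12 + 0.38×4.3) = 52.44/3.09 = 16.97 kJ/min.

16.97 kJ/min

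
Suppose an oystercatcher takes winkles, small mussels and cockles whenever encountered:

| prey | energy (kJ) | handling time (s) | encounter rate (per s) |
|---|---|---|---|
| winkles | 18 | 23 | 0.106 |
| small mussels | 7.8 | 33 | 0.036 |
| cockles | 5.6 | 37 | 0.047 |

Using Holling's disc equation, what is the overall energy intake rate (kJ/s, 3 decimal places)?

Energy encountered per unit search time: 0.106×18 + 0.036×7.8 + 0.047×5.6 = 2.452 kJ/s.
Handling time per unit search time: 0.106×23 + 0.036×33 + 0.047×37 = 5.365.
Rate = 2.452/(1 + 5.365) = 0.3852 kJ/s.

0.385 kJ/s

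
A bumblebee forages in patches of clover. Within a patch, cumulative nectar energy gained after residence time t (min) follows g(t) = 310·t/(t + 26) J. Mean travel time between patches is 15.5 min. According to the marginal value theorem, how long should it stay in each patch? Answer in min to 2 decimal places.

20.07 min

Optimal t* satisfies g'(t*) = g(t*)/(T + t*).
g'(t) = 310·26/(t + 26)². Setting 310·26/(t+26)² = 310t/[(t+26)(15.5+t)] gives 26(15.5+t) = t(t+26), so t² = 26×15.5 = 403.
t* = √403 = 20.07 min.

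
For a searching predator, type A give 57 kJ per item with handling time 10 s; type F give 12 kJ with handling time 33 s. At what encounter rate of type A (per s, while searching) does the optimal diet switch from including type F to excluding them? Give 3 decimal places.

0.007 per s

Drop type F once their profitability E₂/h₂ falls below the rate achievable on type A alone: E₂/h₂ = λE₁/(1 + λh₁).
Solve for λ: λE₁h₂ = E₂(1 + λh₁) → λ(E₁h₂ − E₂h₁) = E₂ → λ = E₂/(E₁h₂ − E₂h₁).
λ = 12/(57×33 − 12×10) = 12/1761 = 0.006814 per s.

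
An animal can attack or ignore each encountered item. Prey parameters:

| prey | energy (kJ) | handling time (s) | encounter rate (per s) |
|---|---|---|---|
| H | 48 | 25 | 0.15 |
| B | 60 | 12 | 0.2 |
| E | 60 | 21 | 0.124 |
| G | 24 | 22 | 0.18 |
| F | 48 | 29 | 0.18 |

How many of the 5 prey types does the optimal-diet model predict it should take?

E/h in descending order: B 5, E 2.86, H 1.92, F 1.66, G 1.09 kJ/s. The optimal diet is the largest prefix of this list for which every included type satisfies E_i/h_i > R on the types above it.
Rate on top 1: 3.529. E: 2.86 < 3.529 → exclude; stop.
Optimal diet: B — 1 of 5 types.

1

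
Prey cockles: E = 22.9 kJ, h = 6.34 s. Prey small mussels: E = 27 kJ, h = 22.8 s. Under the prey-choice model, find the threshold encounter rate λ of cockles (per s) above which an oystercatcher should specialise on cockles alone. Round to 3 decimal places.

Drop small mussels once their profitability E₂/h₂ falls below the rate achievable on cockles alone: E₂/h₂ = λE₁/(1 + λh₁).
Solve for λ: λE₁h₂ = E₂(1 + λh₁) → λ(E₁h₂ − E₂h₁) = E₂ → λ = E₂/(E₁h₂ − E₂h₁).
λ = 27/(22.9×22.8 − 27×6.34) = 27/350.9 = 0.07694 per s.

0.077 per s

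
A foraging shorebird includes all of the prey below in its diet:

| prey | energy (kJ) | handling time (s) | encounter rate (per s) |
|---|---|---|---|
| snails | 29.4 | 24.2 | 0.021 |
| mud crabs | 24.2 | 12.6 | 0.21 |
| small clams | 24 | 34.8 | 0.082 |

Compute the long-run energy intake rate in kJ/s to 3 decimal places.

R = Σλ_iE_i / (1 + Σλ_ih_i)
Numerator: 0.021×29.4 + 0.21×24.2 + 0.082×24 = 7.667
Denominator: 1 + 0.021×24.2 + 0.21×12.6 + 0.082×34.8 = 7.008
R = 7.667/7.008 = 1.094 kJ/s

1.094 kJ/s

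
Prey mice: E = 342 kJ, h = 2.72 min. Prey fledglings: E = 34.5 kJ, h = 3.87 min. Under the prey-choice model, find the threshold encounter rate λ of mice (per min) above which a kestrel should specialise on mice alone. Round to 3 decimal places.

At the threshold, the rate on mice alone equals the profitability of fledglings: λ·342/(1 + λ·2.72) = 34.5/3.87 = 8.915.
Rearranging, λ(342 − 8.915×2.72) = 8.915, so λ = 8.915/317.8 = 0.02806 per min.

0.028 per min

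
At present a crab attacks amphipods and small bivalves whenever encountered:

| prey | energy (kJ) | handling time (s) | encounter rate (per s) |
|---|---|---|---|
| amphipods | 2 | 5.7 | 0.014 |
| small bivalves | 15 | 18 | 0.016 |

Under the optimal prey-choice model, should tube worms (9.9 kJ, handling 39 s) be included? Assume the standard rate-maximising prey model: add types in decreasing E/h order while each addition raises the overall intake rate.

On amphipods and small bivalves alone, R = ΣλE/(1+Σλh) = 0.268/1.368 = 0.1959 kJ/s.
Profitability of tube worms: 9.9/39 = 0.2538 kJ/s.
Since 0.2538 > R, including tube worms increases the long-run rate.

Yes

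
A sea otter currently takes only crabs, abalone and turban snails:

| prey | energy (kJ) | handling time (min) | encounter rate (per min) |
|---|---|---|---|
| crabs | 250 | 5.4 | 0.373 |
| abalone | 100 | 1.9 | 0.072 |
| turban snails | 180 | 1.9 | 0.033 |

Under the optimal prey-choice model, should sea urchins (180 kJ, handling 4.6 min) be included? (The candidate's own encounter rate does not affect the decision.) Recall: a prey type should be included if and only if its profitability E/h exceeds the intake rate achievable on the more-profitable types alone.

On crabs, abalone and turban snails alone, R = ΣλE/(1+Σλh) = 106.4/3.214 = 33.11 kJ/min.
sea urchins: E/h = 180/4.6 = 39.13 kJ/min.
Since 39.13 > R, including sea urchins increases the long-run rate.

Yes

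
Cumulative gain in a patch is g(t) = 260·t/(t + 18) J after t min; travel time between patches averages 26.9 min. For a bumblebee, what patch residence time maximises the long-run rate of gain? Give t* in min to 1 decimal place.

By the marginal value theorem, leave when the instantaneous gain rate g'(t) equals the habitat-wide average g(t)/(T + t).
g'(t) = 260·18/(t + 18)². Setting 260·18/(t+18)² = 260t/[(t+18)(26.9+t)] gives 18(26.9+t) = t(t+18), so t² = 18×26.9 = 484.2.
t* = √484.2 = 22 min.

22.0 min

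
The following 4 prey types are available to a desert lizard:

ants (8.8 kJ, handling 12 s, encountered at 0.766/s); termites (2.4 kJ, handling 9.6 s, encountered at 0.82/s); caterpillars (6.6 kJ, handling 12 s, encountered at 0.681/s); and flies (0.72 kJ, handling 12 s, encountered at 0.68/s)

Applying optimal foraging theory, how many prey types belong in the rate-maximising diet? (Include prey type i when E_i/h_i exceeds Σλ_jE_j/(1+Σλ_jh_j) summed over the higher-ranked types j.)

1

Rank by E/h (kJ/s): ants 0.733, caterpillars 0.55, termites 0.25, flies 0.06. Include each in turn until the next type's E/h falls below the running intake rate.
Rate on top 1: 0.6614. caterpillars: 0.55 < 0.6614 → exclude; stop.
Optimal diet: ants — 1 of 4 types.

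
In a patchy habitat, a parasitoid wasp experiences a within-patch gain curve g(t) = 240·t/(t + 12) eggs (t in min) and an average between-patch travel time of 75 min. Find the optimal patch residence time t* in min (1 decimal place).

30.0 min

By the marginal value theorem, leave when the instantaneous gain rate g'(t) equals the habitat-wide average g(t)/(T + t).
g'(t) = 240·12/(t + 12)². Setting 240·12/(t+12)² = 240t/[(t+12)(75+t)] gives 12(75+t) = t(t+12), so t² = 12×75 = 900.
t* = √900 = 30 min.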